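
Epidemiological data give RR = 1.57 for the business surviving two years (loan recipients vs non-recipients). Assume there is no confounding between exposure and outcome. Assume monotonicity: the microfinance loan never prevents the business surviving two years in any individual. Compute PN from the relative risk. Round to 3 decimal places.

PN ≈ 0.363

Under exogeneity and monotonicity, PN = (RR − 1) / RR = 1 − 1/RR.
PN = (1.57 − 1) / 1.57 = 0.57 / 1.57 ≈ 0.3631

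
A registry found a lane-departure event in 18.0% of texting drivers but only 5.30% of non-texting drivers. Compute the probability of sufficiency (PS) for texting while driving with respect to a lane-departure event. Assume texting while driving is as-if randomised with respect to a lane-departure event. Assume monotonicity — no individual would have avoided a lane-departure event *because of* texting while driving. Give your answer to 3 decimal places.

p₁ = 0.18, p₀ = 0.053.
Under exogeneity and monotonicity, PS = (p₁ − p₀) / (1 − p₀).
PS = (0.18 − 0.053) / (1 − 0.053) = 0.127 / 0.947 ≈ 0.1341

PS ≈ 0.134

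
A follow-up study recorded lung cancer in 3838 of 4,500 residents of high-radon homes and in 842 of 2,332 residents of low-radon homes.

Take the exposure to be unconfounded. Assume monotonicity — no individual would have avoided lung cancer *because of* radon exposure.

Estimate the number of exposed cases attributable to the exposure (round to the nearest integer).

p₁ = P(outcome | exposed) = 3838/4500 = 0.85289
p₀ = P(outcome | unexposed) = 842/2332 = 0.36106
PN = (p₁ − p₀)/p₁ = (0.85289 − 0.36106) / 0.85289 ≈ 0.57666.
Attributable cases ≈ PN × (exposed cases) = 0.57666 × 3838 ≈ 2213.21.

about 2213 cases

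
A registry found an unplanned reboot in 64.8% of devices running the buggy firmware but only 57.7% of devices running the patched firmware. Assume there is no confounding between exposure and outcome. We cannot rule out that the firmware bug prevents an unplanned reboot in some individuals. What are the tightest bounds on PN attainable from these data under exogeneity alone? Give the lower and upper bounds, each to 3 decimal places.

p₁ = 0.648, p₀ = 0.577.
Under exogeneity alone the bounds on PN are max{0,(p₁−p₀)/p₁} ≤ PN ≤ min{1,(1−p₀)/p₁}.
  lower = (p₁ − p₀)/p₁ = 0.071 / 0.648 ≈ 0.1096
  upper = min{1, (1 − p₀)/p₁} = 0.423 / 0.648 ≈ 0.6528

0.110 ≤ PN ≤ 0.653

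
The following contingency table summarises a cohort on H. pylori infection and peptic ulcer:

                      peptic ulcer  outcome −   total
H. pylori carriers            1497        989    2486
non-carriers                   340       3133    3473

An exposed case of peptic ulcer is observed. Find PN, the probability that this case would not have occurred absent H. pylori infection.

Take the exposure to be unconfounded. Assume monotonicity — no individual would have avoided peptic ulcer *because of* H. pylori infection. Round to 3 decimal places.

p₁ = P(outcome | exposed) = 1497/2486 = 0.60217
p₀ = P(outcome | unexposed) = 340/3473 = 0.097898
Under exogeneity and monotonicity, PN = (p₁ − p₀) / p₁.
PN = (0.60217 − 0.097898) / 0.60217 = 0.50427 / 0.60217 ≈ 0.8374

PN ≈ 0.837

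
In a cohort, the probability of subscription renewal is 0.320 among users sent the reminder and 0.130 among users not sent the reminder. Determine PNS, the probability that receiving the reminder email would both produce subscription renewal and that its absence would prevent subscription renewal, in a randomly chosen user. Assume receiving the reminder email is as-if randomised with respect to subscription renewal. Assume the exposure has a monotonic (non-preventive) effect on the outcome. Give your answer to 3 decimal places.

Let p₁ = 0.32, p₀ = 0.13.
Under exogeneity and monotonicity, PNS = p₁ − p₀.
PNS = 0.32 − 0.13 = 0.19

PNS ≈ 0.190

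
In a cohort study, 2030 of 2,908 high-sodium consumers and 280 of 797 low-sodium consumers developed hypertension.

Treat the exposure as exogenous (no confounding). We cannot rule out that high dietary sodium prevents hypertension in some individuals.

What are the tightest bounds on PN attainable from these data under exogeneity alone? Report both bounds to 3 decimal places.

p₁ = P(outcome | exposed) = 2030/2908 = 0.69807
p₀ = P(outcome | unexposed) = 280/797 = 0.35132
Under exogeneity alone the bounds on PN are max{0,(p₁−p₀)/p₁} ≤ PN ≤ min{1,(1−p₀)/p₁}.
  lower = (p₁ − p₀)/p₁ = 0.34676 / 0.69807 ≈ 0.4967
  upper = min{1, (1 − p₀)/p₁} = 0.64868 / 0.69807 ≈ 0.9292

0.497 ≤ PN ≤ 0.929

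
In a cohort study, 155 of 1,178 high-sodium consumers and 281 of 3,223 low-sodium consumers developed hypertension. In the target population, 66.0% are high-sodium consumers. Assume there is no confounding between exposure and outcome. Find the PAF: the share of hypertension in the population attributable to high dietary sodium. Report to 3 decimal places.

p₁ = P(outcome | exposed) = 155/1178 = 0.13158
p₀ = P(outcome | unexposed) = 281/3223 = 0.087186
Overall risk P(Y=1) = π·p₁ + (1−π)·p₀ = 0.66×0.13158 + 0.34×0.087186 = 0.11649.
Under exogeneity, PAF = [P(Y=1) − p₀] / P(Y=1).
PAF = (0.11649 − 0.087186) / 0.11649 ≈ 0.2515

PAF ≈ 0.252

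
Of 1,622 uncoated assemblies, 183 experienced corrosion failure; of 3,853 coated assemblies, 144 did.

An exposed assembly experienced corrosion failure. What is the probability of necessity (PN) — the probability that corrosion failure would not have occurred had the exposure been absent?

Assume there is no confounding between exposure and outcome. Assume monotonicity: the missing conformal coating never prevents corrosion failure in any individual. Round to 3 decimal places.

PN ≈ 0.669

p₁ = P(outcome | exposed) = 183/1622 = 0.11282
p₀ = P(outcome | unexposed) = 144/3853 = 0.037373
Under exogeneity and monotonicity, PN = (p₁ − p₀) / p₁.
PN = (0.11282 − 0.037373) / 0.11282 = 0.07545 / 0.11282 ≈ 0.6687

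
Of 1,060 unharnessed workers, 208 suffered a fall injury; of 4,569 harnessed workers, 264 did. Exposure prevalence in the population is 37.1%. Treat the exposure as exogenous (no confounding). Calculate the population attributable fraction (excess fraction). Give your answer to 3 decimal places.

p₁ = P(outcome | exposed) = 208/1060 = 0.19623
p₀ = P(outcome | unexposed) = 264/4569 = 0.057781
Overall risk P(Y=1) = π·p₁ + (1−π)·p₀ = 0.371×0.19623 + 0.629×0.057781 = 0.10914.
Under exogeneity, PAF = [P(Y=1) − p₀] / P(Y=1).
PAF = (0.10914 − 0.057781) / 0.10914 ≈ 0.4706

PAF ≈ 0.471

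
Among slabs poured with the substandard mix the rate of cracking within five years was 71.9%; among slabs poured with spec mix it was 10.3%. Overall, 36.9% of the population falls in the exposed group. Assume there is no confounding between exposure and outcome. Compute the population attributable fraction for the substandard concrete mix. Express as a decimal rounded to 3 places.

p₁ = 0.719, p₀ = 0.103.
Overall risk P(Y=1) = π·p₁ + (1−π)·p₀ = 0.369×0.719 + 0.631×0.103 = 0.3303.
Under exogeneity, PAF = [P(Y=1) − p₀] / P(Y=1).
PAF = (0.3303 − 0.103) / 0.3303 ≈ 0.6882

PAF ≈ 0.688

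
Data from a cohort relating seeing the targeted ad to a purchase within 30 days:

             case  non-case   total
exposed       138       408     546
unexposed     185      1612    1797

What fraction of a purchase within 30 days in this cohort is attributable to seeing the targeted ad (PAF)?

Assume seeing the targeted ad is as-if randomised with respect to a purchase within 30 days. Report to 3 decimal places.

PAF ≈ 0.253

p₁ = P(outcome | exposed) = 138/546 = 0.25275
p₀ = P(outcome | unexposed) = 185/1797 = 0.10295
Exposure prevalence π = 546/2343 = 0.23303; overall risk P(Y=1) = 0.13786.
Under exogeneity, PAF = [P(Y=1) − p₀]/P(Y=1).
PAF = (0.13786 − 0.10295) / 0.13786 ≈ 0.2532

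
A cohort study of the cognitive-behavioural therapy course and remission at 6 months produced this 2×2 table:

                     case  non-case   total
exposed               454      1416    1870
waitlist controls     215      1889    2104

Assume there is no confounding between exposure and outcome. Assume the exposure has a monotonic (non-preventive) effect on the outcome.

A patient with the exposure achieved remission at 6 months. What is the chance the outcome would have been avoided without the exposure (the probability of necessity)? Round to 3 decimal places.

p₁ = P(outcome | exposed) = 454/1870 = 0.24278
p₀ = P(outcome | unexposed) = 215/2104 = 0.10219
Under exogeneity and monotonicity, PN = (p₁ − p₀)/p₁.
PN = (0.24278 − 0.10219) / 0.24278 ≈ 0.5791

PN ≈ 0.579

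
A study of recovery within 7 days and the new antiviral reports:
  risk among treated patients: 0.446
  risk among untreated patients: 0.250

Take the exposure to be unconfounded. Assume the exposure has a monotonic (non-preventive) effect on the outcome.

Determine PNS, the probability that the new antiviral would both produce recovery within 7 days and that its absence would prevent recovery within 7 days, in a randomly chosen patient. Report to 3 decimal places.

Let p₁ = 0.446, p₀ = 0.25.
Under exogeneity and monotonicity, PNS = p₁ − p₀.
PNS = 0.446 − 0.25 = 0.196

PNS ≈ 0.196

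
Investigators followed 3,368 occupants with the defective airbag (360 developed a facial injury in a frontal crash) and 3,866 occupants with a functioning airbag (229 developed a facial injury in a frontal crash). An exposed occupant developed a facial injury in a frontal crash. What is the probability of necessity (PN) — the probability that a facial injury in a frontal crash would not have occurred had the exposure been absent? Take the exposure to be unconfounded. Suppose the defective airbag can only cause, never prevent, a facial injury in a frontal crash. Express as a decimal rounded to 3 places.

PN ≈ 0.446

p₁ = P(outcome | exposed) = 360/3368 = 0.10689
p₀ = P(outcome | unexposed) = 229/3866 = 0.059234
Under exogeneity and monotonicity, PN = (p₁ − p₀) / p₁.
PN = (0.10689 − 0.059234) / 0.10689 = 0.047654 / 0.10689 ≈ 0.4458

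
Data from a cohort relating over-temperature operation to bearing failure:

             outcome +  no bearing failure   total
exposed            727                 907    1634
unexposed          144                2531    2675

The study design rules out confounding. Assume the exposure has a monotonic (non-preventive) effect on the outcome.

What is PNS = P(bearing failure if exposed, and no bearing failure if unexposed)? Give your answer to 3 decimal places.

PNS ≈ 0.391

p₁ = P(outcome | exposed) = 727/1634 = 0.44492
p₀ = P(outcome | unexposed) = 144/2675 = 0.053832
Under exogeneity and monotonicity, PNS = p₁ − p₀.
PNS = 0.44492 − 0.053832 = 0.39109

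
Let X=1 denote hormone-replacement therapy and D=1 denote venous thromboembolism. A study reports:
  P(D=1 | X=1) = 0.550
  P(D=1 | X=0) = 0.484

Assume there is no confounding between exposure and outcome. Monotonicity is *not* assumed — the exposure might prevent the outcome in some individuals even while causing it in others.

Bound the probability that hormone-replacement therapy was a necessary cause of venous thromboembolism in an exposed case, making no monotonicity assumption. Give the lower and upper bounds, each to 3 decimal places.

Let p₁ = 0.55, p₀ = 0.484.
Under exogeneity alone the bounds on PN are max{0,(p₁−p₀)/p₁} ≤ PN ≤ min{1,(1−p₀)/p₁}.
  lower = (p₁ − p₀)/p₁ = 0.066 / 0.55 ≈ 0.1200
  upper = min{1, (1 − p₀)/p₁} = 0.516 / 0.55 ≈ 0.9382

0.120 ≤ PN ≤ 0.938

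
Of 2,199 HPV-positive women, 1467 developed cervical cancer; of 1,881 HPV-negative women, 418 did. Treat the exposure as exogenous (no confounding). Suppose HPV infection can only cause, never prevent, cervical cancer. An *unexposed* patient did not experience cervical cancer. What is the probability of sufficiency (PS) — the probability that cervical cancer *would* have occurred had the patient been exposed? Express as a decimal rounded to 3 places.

PS ≈ 0.572

p₁ = P(outcome | exposed) = 1467/2199 = 0.66712
p₀ = P(outcome | unexposed) = 418/1881 = 0.22222
Under exogeneity and monotonicity, PS = (p₁ − p₀) / (1 − p₀).
PS = (0.66712 − 0.22222) / (1 − 0.22222) = 0.4449 / 0.77778 ≈ 0.5720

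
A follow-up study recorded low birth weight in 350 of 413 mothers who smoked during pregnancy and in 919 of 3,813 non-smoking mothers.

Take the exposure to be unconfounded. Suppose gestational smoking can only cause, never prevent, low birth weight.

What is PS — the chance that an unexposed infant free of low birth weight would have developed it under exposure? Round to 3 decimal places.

p₁ = P(outcome | exposed) = 350/413 = 0.84746
p₀ = P(outcome | unexposed) = 919/3813 = 0.24102
Under exogeneity and monotonicity, PS = (p₁ − p₀) / (1 − p₀).
PS = (0.84746 − 0.24102) / (1 − 0.24102) = 0.60644 / 0.75898 ≈ 0.7990

PS ≈ 0.799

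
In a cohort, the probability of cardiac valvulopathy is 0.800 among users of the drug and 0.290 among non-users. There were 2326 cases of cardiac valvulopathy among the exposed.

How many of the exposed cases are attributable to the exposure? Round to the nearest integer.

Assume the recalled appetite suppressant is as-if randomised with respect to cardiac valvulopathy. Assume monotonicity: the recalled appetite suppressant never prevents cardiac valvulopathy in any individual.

Let p₁ = 0.8, p₀ = 0.29.
PN = (p₁ − p₀)/p₁ = (0.8 − 0.29) / 0.8 ≈ 0.63750.
Attributable cases ≈ PN × (exposed cases) = 0.63750 × 2326 ≈ 1482.82.

about 1483 cases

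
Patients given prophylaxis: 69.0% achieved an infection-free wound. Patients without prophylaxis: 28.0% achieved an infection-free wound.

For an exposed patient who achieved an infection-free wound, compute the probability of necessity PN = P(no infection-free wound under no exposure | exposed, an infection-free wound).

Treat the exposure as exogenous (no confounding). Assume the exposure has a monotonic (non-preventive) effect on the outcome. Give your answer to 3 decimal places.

PN ≈ 0.594

p₁ = 0.69, p₀ = 0.28.
Under exogeneity and monotonicity, PN = (p₁ − p₀) / p₁.
PN = (0.69 − 0.28) / 0.69 = 0.41 / 0.69 ≈ 0.5942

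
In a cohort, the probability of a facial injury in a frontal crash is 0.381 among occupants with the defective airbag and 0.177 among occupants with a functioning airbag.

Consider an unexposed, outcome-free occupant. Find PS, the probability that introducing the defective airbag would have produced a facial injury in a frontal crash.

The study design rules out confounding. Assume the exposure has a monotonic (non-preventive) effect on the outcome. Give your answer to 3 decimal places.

PS ≈ 0.248

Let p₁ = 0.381, p₀ = 0.177.
Under exogeneity and monotonicity, PS = (p₁ − p₀) / (1 − p₀).
PS = (0.381 − 0.177) / (1 − 0.177) = 0.204 / 0.823 ≈ 0.2479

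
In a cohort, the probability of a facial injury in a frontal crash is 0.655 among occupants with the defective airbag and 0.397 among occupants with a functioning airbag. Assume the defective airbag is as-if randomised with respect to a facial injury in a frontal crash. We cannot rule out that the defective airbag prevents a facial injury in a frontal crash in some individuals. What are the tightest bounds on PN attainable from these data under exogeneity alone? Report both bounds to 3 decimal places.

Let p₁ = 0.655, p₀ = 0.397.
Under exogeneity alone the bounds on PN are max{0,(p₁−p₀)/p₁} ≤ PN ≤ min{1,(1−p₀)/p₁}.
  lower = (p₁ − p₀)/p₁ = 0.258 / 0.655 ≈ 0.3939
  upper = min{1, (1 − p₀)/p₁} = 0.603 / 0.655 ≈ 0.9206

0.394 ≤ PN ≤ 0.921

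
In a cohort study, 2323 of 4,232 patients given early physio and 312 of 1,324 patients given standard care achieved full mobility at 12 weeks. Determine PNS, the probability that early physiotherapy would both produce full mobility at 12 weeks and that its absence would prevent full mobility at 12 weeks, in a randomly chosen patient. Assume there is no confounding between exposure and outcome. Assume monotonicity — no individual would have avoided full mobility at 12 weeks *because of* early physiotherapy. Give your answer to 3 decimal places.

p₁ = P(outcome | exposed) = 2323/4232 = 0.54891
p₀ = P(outcome | unexposed) = 312/1324 = 0.23565
Under exogeneity and monotonicity, PNS = p₁ − p₀.
PNS = 0.54891 − 0.23565 = 0.31326

PNS ≈ 0.313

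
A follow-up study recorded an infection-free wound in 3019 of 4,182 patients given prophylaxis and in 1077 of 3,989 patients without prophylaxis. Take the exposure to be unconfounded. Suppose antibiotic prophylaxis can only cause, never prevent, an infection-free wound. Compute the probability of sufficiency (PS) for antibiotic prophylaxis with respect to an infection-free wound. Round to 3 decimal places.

p₁ = P(outcome | exposed) = 3019/4182 = 0.7219
p₀ = P(outcome | unexposed) = 1077/3989 = 0.26999
Under exogeneity and monotonicity, PS = (p₁ − p₀) / (1 − p₀).
PS = (0.7219 − 0.26999) / (1 − 0.26999) = 0.45191 / 0.73001 ≈ 0.6190

PS ≈ 0.619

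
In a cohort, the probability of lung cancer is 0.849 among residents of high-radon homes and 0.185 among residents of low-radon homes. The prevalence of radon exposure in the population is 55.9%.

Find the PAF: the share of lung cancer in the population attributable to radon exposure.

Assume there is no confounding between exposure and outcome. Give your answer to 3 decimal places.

PAF ≈ 0.667

Let p₁ = 0.849, p₀ = 0.185.
Overall risk P(Y=1) = π·p₁ + (1−π)·p₀ = 0.559×0.849 + 0.441×0.185 = 0.55618.
Under exogeneity, PAF = [P(Y=1) − p₀] / P(Y=1).
PAF = (0.55618 − 0.185) / 0.55618 ≈ 0.6674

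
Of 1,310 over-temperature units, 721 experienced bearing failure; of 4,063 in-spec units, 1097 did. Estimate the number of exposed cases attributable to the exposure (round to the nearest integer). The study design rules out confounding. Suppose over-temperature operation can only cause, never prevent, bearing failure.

p₁ = P(outcome | exposed) = 721/1310 = 0.55038
p₀ = P(outcome | unexposed) = 1097/4063 = 0.27
PN = (p₁ − p₀)/p₁ = (0.55038 − 0.27) / 0.55038 ≈ 0.50944.
Attributable cases ≈ PN × (exposed cases) = 0.50944 × 721 ≈ 367.30.

about 367 cases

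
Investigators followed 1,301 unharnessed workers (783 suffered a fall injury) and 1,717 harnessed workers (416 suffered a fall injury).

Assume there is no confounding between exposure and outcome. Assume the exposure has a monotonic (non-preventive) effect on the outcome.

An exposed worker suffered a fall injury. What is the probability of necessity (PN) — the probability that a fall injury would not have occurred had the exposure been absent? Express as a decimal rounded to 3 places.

p₁ = P(outcome | exposed) = 783/1301 = 0.60184
p₀ = P(outcome | unexposed) = 416/1717 = 0.24228
Under exogeneity and monotonicity, PN = (p₁ − p₀) / p₁.
PN = (0.60184 − 0.24228) / 0.60184 = 0.35956 / 0.60184 ≈ 0.5974

PN ≈ 0.597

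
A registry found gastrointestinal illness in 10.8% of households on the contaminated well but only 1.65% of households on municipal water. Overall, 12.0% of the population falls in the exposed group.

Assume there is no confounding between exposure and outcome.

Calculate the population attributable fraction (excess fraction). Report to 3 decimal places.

PAF ≈ 0.400

p₁ = 0.108, p₀ = 0.0165.
Overall risk P(Y=1) = π·p₁ + (1−π)·p₀ = 0.12×0.108 + 0.88×0.0165 = 0.02748.
Under exogeneity, PAF = [P(Y=1) − p₀] / P(Y=1).
PAF = (0.02748 − 0.0165) / 0.02748 ≈ 0.3996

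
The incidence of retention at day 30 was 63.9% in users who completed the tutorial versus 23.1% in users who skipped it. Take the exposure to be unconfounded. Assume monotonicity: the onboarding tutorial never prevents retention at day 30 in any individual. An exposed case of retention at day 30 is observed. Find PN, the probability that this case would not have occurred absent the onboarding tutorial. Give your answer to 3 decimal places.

PN ≈ 0.638

p₁ = 0.639, p₀ = 0.231.
Under exogeneity and monotonicity, PN = (p₁ − p₀) / p₁.
PN = (0.639 − 0.231) / 0.639 = 0.408 / 0.639 ≈ 0.6385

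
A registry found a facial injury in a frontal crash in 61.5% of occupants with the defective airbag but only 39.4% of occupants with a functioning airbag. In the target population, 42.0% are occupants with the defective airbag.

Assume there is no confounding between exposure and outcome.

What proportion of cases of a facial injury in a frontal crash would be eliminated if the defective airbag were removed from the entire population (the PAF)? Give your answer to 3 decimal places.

PAF ≈ 0.191

p₁ = 0.615, p₀ = 0.394.
Overall risk P(Y=1) = π·p₁ + (1−π)·p₀ = 0.42×0.615 + 0.58×0.394 = 0.48682.
Under exogeneity, PAF = [P(Y=1) − p₀] / P(Y=1).
PAF = (0.48682 − 0.394) / 0.48682 ≈ 0.1907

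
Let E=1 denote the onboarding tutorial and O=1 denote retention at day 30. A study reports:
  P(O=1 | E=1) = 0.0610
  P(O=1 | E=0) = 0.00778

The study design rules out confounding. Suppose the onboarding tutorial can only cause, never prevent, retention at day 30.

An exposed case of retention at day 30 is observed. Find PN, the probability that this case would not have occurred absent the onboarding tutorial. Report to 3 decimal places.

PN ≈ 0.872

Let p₁ = 0.061, p₀ = 0.00778.
Under exogeneity and monotonicity, PN = (p₁ − p₀) / p₁.
PN = (0.061 − 0.00778) / 0.061 = 0.05322 / 0.061 ≈ 0.8725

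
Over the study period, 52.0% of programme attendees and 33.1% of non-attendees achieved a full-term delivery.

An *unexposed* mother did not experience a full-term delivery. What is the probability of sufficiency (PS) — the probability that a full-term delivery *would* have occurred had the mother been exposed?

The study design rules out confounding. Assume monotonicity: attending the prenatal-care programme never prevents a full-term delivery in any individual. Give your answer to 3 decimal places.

p₁ = 0.52, p₀ = 0.331.
Under exogeneity and monotonicity, PS = (p₁ − p₀) / (1 − p₀).
PS = (0.52 − 0.331) / (1 − 0.331) = 0.189 / 0.669 ≈ 0.2825

PS ≈ 0.283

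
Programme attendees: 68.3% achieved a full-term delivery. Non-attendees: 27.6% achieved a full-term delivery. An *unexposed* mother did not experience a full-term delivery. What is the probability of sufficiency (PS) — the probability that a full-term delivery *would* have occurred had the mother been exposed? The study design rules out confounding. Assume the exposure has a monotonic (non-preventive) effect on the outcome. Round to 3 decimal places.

p₁ = 0.683, p₀ = 0.276.
Under exogeneity and monotonicity, PS = (p₁ − p₀) / (1 − p₀).
PS = (0.683 − 0.276) / (1 − 0.276) = 0.407 / 0.724 ≈ 0.5622

PS ≈ 0.562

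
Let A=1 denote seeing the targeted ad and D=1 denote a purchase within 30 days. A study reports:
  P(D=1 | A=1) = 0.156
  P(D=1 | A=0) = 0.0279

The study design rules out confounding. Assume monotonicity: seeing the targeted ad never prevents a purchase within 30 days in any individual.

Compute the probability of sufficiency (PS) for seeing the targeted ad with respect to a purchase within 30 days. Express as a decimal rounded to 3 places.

PS ≈ 0.132

Let p₁ = 0.156, p₀ = 0.0279.
Under exogeneity and monotonicity, PS = (p₁ − p₀) / (1 − p₀).
PS = (0.156 − 0.0279) / (1 − 0.0279) = 0.1281 / 0.9721 ≈ 0.1318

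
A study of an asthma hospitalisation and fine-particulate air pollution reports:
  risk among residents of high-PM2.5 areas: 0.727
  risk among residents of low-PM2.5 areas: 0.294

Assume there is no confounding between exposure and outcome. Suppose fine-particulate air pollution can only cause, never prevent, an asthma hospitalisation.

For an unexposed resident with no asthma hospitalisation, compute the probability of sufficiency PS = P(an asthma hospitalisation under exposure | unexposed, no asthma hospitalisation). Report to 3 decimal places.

PS ≈ 0.613

Let p₁ = 0.727, p₀ = 0.294.
Under exogeneity and monotonicity, PS = (p₁ − p₀) / (1 − p₀).
PS = (0.727 − 0.294) / (1 − 0.294) = 0.433 / 0.706 ≈ 0.6133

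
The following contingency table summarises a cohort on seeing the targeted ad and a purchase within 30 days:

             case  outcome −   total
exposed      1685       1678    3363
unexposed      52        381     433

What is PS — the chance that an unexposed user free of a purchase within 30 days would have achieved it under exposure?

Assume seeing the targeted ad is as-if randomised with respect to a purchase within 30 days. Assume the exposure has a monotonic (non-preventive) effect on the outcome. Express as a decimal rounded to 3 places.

PS ≈ 0.433

p₁ = P(outcome | exposed) = 1685/3363 = 0.50104
p₀ = P(outcome | unexposed) = 52/433 = 0.12009
Under exogeneity and monotonicity, PS = (p₁ − p₀) / (1 − p₀).
PS = (0.50104 − 0.12009) / (1 − 0.12009) = 0.38095 / 0.87991 ≈ 0.4329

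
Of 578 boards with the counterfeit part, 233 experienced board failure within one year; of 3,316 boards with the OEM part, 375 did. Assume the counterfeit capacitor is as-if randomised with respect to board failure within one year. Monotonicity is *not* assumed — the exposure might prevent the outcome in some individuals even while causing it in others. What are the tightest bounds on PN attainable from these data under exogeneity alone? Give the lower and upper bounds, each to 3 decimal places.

p₁ = P(outcome | exposed) = 233/578 = 0.40311
p₀ = P(outcome | unexposed) = 375/3316 = 0.11309
Under exogeneity alone the bounds on PN are max{0,(p₁−p₀)/p₁} ≤ PN ≤ min{1,(1−p₀)/p₁}.
  lower = (p₁ − p₀)/p₁ = 0.29003 / 0.40311 ≈ 0.7195
  upper = min{1, (1 − p₀)/p₁} = 0.88691 / 0.40311 ≈ 2.2002 → capped at 1

0.719 ≤ PN ≤ 1.000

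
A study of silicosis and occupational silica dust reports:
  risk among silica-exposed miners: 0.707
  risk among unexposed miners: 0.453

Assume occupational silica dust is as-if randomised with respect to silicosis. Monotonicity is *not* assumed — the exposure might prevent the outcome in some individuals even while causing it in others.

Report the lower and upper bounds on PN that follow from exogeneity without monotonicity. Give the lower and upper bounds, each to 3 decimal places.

0.359 ≤ PN ≤ 0.774

Let p₁ = 0.707, p₀ = 0.453.
Under exogeneity alone the bounds on PN are max{0,(p₁−p₀)/p₁} ≤ PN ≤ min{1,(1−p₀)/p₁}.
  lower = (p₁ − p₀)/p₁ = 0.254 / 0.707 ≈ 0.3593
  upper = min{1, (1 − p₀)/p₁} = 0.547 / 0.707 ≈ 0.7737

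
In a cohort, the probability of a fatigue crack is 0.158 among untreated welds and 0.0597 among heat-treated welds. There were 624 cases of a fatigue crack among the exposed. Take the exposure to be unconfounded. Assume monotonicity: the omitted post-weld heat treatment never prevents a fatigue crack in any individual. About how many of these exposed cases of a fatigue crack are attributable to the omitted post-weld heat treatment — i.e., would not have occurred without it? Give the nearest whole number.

about 388 cases

Let p₁ = 0.158, p₀ = 0.0597.
PN = (p₁ − p₀)/p₁ = (0.158 − 0.0597) / 0.158 ≈ 0.62215.
Attributable cases ≈ PN × (exposed cases) = 0.62215 × 624 ≈ 388.22.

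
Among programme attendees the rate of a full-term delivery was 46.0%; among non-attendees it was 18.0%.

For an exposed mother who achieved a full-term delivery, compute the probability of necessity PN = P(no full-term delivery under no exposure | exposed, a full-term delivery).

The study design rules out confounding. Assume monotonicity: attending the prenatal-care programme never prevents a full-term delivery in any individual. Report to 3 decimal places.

PN ≈ 0.609

p₁ = 0.46, p₀ = 0.18.
Under exogeneity and monotonicity, PN = (p₁ − p₀) / p₁.
PN = (0.46 − 0.18) / 0.46 = 0.28 / 0.46 ≈ 0.6087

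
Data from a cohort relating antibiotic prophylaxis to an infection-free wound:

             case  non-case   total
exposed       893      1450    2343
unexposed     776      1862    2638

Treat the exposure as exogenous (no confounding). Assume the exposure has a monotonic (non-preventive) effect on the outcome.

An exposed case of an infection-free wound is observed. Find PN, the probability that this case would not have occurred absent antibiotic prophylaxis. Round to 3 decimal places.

PN ≈ 0.228

p₁ = P(outcome | exposed) = 893/2343 = 0.38114
p₀ = P(outcome | unexposed) = 776/2638 = 0.29416
Under exogeneity and monotonicity, PN = (p₁ − p₀)/p₁.
PN = (0.38114 − 0.29416) / 0.38114 ≈ 0.2282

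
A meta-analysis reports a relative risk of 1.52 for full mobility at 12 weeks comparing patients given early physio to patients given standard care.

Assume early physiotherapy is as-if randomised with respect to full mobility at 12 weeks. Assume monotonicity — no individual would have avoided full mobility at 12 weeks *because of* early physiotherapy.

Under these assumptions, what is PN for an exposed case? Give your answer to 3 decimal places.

Under exogeneity and monotonicity, PN = (RR − 1) / RR = 1 − 1/RR.
PN = (1.52 − 1) / 1.52 = 0.52 / 1.52 ≈ 0.3421

PN ≈ 0.342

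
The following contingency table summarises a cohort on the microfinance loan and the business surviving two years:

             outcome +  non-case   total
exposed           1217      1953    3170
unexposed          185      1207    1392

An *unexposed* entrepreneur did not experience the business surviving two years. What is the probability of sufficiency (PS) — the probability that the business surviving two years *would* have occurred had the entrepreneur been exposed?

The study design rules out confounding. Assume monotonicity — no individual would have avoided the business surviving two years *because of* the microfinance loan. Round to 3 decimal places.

p₁ = P(outcome | exposed) = 1217/3170 = 0.38391
p₀ = P(outcome | unexposed) = 185/1392 = 0.1329
Under exogeneity and monotonicity, PS = (p₁ − p₀)/(1 − p₀).
PS = (0.38391 − 0.1329) / 0.8671 ≈ 0.2895

PS ≈ 0.289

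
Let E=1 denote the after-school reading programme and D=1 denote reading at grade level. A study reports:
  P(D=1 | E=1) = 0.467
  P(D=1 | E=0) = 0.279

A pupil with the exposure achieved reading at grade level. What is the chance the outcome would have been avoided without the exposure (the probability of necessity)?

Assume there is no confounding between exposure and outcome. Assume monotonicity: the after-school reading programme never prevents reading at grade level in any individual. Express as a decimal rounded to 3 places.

PN ≈ 0.403

Let p₁ = 0.467, p₀ = 0.279.
Under exogeneity and monotonicity, PN = (p₁ − p₀) / p₁.
PN = (0.467 − 0.279) / 0.467 = 0.188 / 0.467 ≈ 0.4026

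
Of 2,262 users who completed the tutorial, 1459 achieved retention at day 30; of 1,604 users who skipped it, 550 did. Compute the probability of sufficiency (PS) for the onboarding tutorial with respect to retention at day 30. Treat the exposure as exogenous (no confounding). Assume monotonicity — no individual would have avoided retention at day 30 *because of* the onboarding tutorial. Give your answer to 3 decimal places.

PS ≈ 0.460

p₁ = P(outcome | exposed) = 1459/2262 = 0.645
p₀ = P(outcome | unexposed) = 550/1604 = 0.34289
Under exogeneity and monotonicity, PS = (p₁ − p₀) / (1 − p₀).
PS = (0.645 − 0.34289) / (1 − 0.34289) = 0.30211 / 0.65711 ≈ 0.4598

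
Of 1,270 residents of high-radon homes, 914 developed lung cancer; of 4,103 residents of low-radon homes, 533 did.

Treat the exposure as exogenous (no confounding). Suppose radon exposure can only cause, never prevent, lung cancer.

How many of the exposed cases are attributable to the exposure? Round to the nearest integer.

p₁ = P(outcome | exposed) = 914/1270 = 0.71969
p₀ = P(outcome | unexposed) = 533/4103 = 0.1299
PN = (p₁ − p₀)/p₁ = (0.71969 − 0.1299) / 0.71969 ≈ 0.81950.
Attributable cases ≈ PN × (exposed cases) = 0.81950 × 914 ≈ 749.02.

about 749 cases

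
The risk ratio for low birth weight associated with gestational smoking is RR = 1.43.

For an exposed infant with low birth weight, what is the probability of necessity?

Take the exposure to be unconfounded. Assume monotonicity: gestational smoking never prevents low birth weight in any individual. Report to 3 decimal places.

Under exogeneity and monotonicity, PN = (RR − 1) / RR = 1 − 1/RR.
PN = (1.43 − 1) / 1.43 = 0.43 / 1.43 ≈ 0.3007

PN ≈ 0.301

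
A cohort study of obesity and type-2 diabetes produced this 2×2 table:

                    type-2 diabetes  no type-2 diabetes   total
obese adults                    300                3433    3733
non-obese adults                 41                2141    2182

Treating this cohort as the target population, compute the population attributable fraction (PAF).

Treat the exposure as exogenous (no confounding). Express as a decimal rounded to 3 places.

PAF ≈ 0.674

p₁ = P(outcome | exposed) = 300/3733 = 0.080364
p₀ = P(outcome | unexposed) = 41/2182 = 0.01879
Exposure prevalence π = 3733/5915 = 0.63111; overall risk P(Y=1) = 0.05765.
Under exogeneity, PAF = [P(Y=1) − p₀]/P(Y=1).
PAF = (0.05765 − 0.01879) / 0.05765 ≈ 0.6741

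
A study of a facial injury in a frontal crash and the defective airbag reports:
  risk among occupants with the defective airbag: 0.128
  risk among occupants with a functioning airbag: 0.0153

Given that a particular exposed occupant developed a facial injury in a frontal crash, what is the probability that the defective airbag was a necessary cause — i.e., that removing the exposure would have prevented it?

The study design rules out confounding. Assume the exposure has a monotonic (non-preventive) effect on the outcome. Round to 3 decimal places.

Let p₁ = 0.128, p₀ = 0.0153.
Under exogeneity and monotonicity, PN = (p₁ − p₀) / p₁.
PN = (0.128 − 0.0153) / 0.128 = 0.1127 / 0.128 ≈ 0.8805

PN ≈ 0.880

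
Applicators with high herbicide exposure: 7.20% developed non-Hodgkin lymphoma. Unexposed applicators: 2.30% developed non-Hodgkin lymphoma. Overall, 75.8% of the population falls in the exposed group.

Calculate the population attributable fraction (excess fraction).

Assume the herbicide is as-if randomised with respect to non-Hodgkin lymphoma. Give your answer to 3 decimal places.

PAF ≈ 0.618

p₁ = 0.072, p₀ = 0.023.
Overall risk P(Y=1) = π·p₁ + (1−π)·p₀ = 0.758×0.072 + 0.242×0.023 = 0.060142.
Under exogeneity, PAF = [P(Y=1) − p₀] / P(Y=1).
PAF = (0.060142 − 0.023) / 0.060142 ≈ 0.6176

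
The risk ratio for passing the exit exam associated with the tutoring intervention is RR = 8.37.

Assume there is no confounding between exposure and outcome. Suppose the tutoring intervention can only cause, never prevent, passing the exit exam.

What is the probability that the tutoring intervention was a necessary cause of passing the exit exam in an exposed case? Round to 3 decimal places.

Under exogeneity and monotonicity, PN = (RR − 1) / RR = 1 − 1/RR.
PN = (8.37 − 1) / 8.37 = 7.37 / 8.37 ≈ 0.8805

PN ≈ 0.881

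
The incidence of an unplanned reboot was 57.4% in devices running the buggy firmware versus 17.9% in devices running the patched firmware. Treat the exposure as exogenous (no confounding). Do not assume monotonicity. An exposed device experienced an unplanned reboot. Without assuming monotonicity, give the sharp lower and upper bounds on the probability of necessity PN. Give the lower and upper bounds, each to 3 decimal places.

p₁ = 0.574, p₀ = 0.179.
Under exogeneity alone the bounds on PN are max{0,(p₁−p₀)/p₁} ≤ PN ≤ min{1,(1−p₀)/p₁}.
  lower = (p₁ − p₀)/p₁ = 0.395 / 0.574 ≈ 0.6882
  upper = min{1, (1 − p₀)/p₁} = 0.821 / 0.574 ≈ 1.4303 → capped at 1

0.688 ≤ PN ≤ 1.000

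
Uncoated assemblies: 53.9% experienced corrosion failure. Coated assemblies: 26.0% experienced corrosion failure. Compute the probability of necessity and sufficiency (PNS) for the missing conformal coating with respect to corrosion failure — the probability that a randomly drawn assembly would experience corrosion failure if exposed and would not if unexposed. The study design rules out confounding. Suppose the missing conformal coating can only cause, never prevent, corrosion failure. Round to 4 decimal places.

PNS ≈ 0.2790

p₁ = 0.539, p₀ = 0.26.
Under exogeneity and monotonicity, PNS = p₁ − p₀.
PNS = 0.539 − 0.26 = 0.279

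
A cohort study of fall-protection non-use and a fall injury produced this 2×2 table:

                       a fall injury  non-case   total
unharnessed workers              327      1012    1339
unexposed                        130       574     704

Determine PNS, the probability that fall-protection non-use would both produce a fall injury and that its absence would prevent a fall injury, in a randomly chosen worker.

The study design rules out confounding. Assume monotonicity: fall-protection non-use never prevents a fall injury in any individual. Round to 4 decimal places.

p₁ = P(outcome | exposed) = 327/1339 = 0.24421
p₀ = P(outcome | unexposed) = 130/704 = 0.18466
Under exogeneity and monotonicity, PNS = p₁ − p₀.
PNS = 0.24421 − 0.18466 = 0.059553

PNS ≈ 0.0596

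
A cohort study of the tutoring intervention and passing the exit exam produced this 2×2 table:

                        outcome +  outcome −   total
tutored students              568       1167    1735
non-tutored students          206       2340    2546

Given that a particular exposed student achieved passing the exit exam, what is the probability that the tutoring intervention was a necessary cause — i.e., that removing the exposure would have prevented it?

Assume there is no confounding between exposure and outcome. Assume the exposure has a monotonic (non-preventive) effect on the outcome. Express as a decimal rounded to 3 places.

PN ≈ 0.753

p₁ = P(outcome | exposed) = 568/1735 = 0.32738
p₀ = P(outcome | unexposed) = 206/2546 = 0.080911
Under exogeneity and monotonicity, PN = (p₁ − p₀)/p₁.
PN = (0.32738 − 0.080911) / 0.32738 ≈ 0.7529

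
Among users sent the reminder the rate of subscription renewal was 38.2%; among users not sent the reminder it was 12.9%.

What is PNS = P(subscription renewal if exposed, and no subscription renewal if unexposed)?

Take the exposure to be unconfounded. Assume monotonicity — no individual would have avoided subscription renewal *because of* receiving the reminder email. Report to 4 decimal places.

p₁ = 0.382, p₀ = 0.129.
Under exogeneity and monotonicity, PNS = p₁ − p₀.
PNS = 0.382 − 0.129 = 0.253

PNS ≈ 0.2530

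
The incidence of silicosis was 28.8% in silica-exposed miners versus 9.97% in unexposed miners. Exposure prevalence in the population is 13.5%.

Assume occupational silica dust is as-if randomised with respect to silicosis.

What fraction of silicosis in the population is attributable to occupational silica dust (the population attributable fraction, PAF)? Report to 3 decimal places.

p₁ = 0.288, p₀ = 0.0997.
Overall risk P(Y=1) = π·p₁ + (1−π)·p₀ = 0.135×0.288 + 0.865×0.0997 = 0.12512.
Under exogeneity, PAF = [P(Y=1) − p₀] / P(Y=1).
PAF = (0.12512 − 0.0997) / 0.12512 ≈ 0.2032

PAF ≈ 0.203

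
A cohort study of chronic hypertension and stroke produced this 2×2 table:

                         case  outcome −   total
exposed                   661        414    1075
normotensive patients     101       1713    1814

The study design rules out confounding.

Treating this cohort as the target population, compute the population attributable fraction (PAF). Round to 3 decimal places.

p₁ = P(outcome | exposed) = 661/1075 = 0.61488
p₀ = P(outcome | unexposed) = 101/1814 = 0.055678
Exposure prevalence π = 1075/2889 = 0.3721; overall risk P(Y=1) = 0.26376.
Under exogeneity, PAF = [P(Y=1) − p₀]/P(Y=1).
PAF = (0.26376 − 0.055678) / 0.26376 ≈ 0.7889

PAF ≈ 0.789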